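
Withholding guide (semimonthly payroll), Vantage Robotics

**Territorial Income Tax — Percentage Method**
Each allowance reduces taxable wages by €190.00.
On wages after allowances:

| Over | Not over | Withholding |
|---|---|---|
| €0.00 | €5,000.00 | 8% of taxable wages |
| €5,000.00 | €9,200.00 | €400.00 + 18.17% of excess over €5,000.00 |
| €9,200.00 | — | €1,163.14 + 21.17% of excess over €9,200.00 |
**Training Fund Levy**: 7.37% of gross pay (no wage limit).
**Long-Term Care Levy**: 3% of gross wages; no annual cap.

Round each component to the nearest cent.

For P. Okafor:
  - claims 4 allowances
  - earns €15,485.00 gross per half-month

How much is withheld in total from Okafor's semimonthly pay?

€3,938.57

Territorial Income Tax: taxable = €15,485.00 − 4×€190.00 = €14,725.00
  €1,163.14 + 21.17% × (€14,725.00 − €9,200.00) = €1,163.14 + 21.17% × €5,525.00 = €2,332.78
Training Fund Levy: 7.37% × €15,485.00 = €1,141.24
Long-Term Care Levy: 3% × €15,485.00 = €464.55
Total: €2,332.78 + €1,141.24 + €464.55 = €3,938.57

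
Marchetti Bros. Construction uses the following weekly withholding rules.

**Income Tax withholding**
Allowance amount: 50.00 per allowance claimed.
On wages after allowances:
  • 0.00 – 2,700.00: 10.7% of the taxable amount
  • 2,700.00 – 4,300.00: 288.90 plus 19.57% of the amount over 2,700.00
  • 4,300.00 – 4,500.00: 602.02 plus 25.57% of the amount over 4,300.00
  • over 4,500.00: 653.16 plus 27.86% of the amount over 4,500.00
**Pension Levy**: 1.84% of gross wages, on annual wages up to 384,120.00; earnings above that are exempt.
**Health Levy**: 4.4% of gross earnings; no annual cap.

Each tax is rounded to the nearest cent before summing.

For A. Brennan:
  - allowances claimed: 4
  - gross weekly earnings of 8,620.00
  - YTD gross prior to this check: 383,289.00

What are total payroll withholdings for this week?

Income Tax: taxable = 8,620.00 − 4×50.00 = 8,420.00
  653.16 + 27.86% × (8,420.00 − 4,500.00) = 653.16 + 27.86% × 3,920.00 = 1,745.27
Pension Levy: cap 384,120.00 − YTD 383,289.00 = 831.00 subject; 1.84% × 831.00 = 15.29
Health Levy: 4.4% × 8,620.00 = 379.28
Total: 1,745.27 + 15.29 + 379.28 = 2,139.84

2,139.84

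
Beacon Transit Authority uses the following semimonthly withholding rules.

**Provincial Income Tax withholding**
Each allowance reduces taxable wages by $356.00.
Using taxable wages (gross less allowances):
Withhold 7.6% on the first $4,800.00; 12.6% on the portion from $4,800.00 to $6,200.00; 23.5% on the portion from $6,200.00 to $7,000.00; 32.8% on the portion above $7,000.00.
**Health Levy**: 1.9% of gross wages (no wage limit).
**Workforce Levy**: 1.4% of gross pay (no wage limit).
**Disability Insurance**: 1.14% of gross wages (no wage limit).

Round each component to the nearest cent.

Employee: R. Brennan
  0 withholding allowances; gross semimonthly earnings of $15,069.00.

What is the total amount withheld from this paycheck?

Provincial Income Tax: taxable = $15,069.00
  $729.20 + 32.8% × ($15,069.00 − $7,000.00) = $729.20 + 32.8% × $8,069.00 = $3,375.83
Health Levy: 1.9% × $15,069.00 = $286.31
Workforce Levy: 1.4% × $15,069.00 = $210.97
Disability Insurance: 1.14% × $15,069.00 = $171.79
Total: $3,375.83 + $286.31 + $210.97 + $171.79 = $4,044.90

$4,044.90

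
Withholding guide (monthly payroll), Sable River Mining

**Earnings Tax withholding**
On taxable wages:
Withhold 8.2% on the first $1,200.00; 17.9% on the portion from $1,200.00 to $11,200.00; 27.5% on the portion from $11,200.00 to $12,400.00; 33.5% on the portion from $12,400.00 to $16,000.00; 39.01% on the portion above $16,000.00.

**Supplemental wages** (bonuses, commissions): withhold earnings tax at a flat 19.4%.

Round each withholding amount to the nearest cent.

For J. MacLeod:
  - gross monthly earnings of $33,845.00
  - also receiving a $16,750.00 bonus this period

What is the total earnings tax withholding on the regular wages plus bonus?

Earnings Tax: taxable = $33,845.00
  $3,424.40 + 39.01% × ($33,845.00 − $16,000.00) = $3,424.40 + 39.01% × $17,845.00 = $10,385.73
Supplemental (19.4% flat on bonus): 19.4% × $16,750.00 = $3,249.50
Total earnings tax: $10,385.73 + $3,249.50 = $13,635.23

$13,635.23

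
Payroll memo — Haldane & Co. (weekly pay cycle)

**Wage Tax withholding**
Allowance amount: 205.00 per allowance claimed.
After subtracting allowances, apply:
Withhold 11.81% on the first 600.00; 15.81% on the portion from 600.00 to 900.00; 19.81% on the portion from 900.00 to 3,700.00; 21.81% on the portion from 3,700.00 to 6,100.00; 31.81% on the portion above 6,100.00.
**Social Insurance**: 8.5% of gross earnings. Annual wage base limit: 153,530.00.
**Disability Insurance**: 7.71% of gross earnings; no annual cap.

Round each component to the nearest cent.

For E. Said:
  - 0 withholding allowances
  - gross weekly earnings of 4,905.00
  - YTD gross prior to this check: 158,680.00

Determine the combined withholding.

1,313.96

Wage Tax: taxable = 4,905.00
  672.97 + 21.81% × (4,905.00 − 3,700.00) = 672.97 + 21.81% × 1,205.00 = 935.78
Social Insurance: YTD 158,680.00 ≥ cap 153,530.00 → 0.00
Disability Insurance: 7.71% × 4,905.00 = 378.18
Total: 935.78 + 0.00 + 378.18 = 1,313.96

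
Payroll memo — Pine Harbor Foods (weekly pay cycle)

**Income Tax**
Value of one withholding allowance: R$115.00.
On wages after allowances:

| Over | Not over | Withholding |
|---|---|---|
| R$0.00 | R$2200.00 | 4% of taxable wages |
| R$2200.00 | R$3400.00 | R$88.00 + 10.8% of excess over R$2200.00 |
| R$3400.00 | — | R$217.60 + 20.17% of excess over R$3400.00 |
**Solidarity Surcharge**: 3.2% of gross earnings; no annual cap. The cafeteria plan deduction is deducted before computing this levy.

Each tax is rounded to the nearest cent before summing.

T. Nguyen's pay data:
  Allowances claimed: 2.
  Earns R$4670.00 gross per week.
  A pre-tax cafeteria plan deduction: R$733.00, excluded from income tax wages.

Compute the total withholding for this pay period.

R$405.50

Income Tax: taxable = R$4670.00 − R$733.00 − 2×R$115.00 = R$3707.00
  R$217.60 + 20.17% × (R$3707.00 − R$3400.00) = R$217.60 + 20.17% × R$307.00 = R$279.52
Solidarity Surcharge: 3.2% × R$3937.00 = R$125.98
Total: R$279.52 + R$125.98 = R$405.50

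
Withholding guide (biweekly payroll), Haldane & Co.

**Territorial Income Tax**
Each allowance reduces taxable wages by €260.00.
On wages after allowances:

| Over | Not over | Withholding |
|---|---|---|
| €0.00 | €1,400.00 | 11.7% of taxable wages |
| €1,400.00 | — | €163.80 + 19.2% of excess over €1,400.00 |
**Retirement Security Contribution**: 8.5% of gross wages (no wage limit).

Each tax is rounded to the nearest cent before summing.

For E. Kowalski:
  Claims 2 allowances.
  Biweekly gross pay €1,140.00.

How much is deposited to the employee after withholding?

Territorial Income Tax: taxable = €1,140.00 − 2×€260.00 = €620.00
  11.7% × €620.00 = €72.54
Retirement Security Contribution: 8.5% × €1,140.00 = €96.90
Total withheld: €72.54 + €96.90 = €169.44
Net pay: €1,140.00 − €169.44 = €970.56

€970.56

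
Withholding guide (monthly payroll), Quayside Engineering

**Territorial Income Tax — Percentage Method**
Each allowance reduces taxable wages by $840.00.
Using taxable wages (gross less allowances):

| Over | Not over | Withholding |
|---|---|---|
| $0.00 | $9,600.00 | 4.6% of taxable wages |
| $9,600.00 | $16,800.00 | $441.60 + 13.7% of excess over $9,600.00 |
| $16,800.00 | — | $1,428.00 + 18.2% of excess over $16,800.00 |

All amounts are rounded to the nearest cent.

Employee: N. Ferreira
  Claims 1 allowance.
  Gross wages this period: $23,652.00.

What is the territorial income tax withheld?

$2,522.18

Territorial Income Tax: taxable = $23,652.00 − 1×$840.00 = $22,812.00
  $1,428.00 + 18.2% × ($22,812.00 − $16,800.00) = $1,428.00 + 18.2% × $6,012.00 = $2,522.18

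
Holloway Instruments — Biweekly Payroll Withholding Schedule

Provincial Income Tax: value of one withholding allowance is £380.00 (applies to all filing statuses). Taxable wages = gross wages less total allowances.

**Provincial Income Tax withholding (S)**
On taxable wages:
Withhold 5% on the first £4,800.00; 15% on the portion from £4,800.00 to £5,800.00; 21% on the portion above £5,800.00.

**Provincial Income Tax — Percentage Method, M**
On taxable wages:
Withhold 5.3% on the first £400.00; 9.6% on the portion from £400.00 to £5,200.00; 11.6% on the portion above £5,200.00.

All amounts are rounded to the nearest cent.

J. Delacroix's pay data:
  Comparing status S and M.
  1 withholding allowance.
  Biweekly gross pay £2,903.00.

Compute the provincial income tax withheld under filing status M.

Provincial Income Tax (M): taxable = £2,903.00 − 1×£380.00 = £2,523.00
  £21.20 + 9.6% × (£2,523.00 − £400.00) = £21.20 + 9.6% × £2,123.00 = £225.01

£225.01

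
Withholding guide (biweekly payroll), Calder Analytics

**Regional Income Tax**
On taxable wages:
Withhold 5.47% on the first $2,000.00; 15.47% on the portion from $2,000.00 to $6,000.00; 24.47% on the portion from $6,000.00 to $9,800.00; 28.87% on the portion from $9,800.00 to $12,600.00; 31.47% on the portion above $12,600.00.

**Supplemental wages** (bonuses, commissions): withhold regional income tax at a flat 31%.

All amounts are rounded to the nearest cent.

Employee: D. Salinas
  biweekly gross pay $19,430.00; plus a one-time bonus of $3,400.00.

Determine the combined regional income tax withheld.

Regional Income Tax: taxable = $19,430.00
  $2,466.42 + 31.47% × ($19,430.00 − $12,600.00) = $2,466.42 + 31.47% × $6,830.00 = $4,615.82
Supplemental (31% flat on bonus): 31% × $3,400.00 = $1,054.00
Total regional income tax: $4,615.82 + $1,054.00 = $5,669.82

$5,669.82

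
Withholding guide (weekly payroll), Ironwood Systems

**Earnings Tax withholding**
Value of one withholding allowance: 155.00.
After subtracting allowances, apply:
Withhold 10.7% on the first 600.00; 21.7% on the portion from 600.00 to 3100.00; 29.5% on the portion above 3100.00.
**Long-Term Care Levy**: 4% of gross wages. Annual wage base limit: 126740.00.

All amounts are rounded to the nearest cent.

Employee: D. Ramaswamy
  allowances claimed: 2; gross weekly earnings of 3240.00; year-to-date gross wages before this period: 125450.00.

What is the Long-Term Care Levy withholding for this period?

51.60

Long-Term Care Levy: cap 126740.00 − YTD 125450.00 = 1290.00 subject; 4% × 1290.00 = 51.60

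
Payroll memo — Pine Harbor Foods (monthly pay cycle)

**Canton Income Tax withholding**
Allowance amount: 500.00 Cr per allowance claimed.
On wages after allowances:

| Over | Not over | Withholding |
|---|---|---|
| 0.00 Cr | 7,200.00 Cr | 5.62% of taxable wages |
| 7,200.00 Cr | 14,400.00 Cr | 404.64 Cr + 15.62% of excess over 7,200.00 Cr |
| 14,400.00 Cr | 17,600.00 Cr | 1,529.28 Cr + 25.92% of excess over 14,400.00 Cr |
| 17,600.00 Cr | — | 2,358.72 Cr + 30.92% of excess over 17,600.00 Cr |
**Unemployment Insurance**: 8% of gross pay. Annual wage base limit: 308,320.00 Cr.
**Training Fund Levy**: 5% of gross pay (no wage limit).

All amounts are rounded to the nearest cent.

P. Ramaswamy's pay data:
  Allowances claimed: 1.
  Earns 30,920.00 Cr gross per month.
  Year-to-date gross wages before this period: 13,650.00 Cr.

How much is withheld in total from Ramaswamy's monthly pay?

Canton Income Tax: taxable = 30,920.00 Cr − 1×500.00 Cr = 30,420.00 Cr
  2,358.72 Cr + 30.92% × (30,420.00 Cr − 17,600.00 Cr) = 2,358.72 Cr + 30.92% × 12,820.00 Cr = 6,322.66 Cr
Unemployment Insurance: 8% × 30,920.00 Cr = 2,473.60 Cr
Training Fund Levy: 5% × 30,920.00 Cr = 1,546.00 Cr
Total: 6,322.66 Cr + 2,473.60 Cr + 1,546.00 Cr = 10,342.26 Cr

10,342.26 Cr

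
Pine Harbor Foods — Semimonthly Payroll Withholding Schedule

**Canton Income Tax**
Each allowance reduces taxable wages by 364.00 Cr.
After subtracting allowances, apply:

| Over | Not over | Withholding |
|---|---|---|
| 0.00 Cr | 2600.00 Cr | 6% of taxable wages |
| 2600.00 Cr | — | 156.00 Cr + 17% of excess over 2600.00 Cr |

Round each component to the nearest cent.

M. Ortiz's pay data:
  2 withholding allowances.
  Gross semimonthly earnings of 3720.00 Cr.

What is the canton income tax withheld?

Canton Income Tax: taxable = 3720.00 Cr − 2×364.00 Cr = 2992.00 Cr
  156.00 Cr + 17% × (2992.00 Cr − 2600.00 Cr) = 156.00 Cr + 17% × 392.00 Cr = 222.64 Cr

222.64 Cr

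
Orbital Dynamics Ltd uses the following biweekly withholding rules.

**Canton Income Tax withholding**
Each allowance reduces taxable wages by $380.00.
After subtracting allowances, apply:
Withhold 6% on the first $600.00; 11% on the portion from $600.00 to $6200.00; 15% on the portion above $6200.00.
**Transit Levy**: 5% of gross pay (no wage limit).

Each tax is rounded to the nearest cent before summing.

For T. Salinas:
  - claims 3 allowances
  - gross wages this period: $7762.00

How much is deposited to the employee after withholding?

$6658.60

Canton Income Tax: taxable = $7762.00 − 3×$380.00 = $6622.00
  $652.00 + 15% × ($6622.00 − $6200.00) = $652.00 + 15% × $422.00 = $715.30
Transit Levy: 5% × $7762.00 = $388.10
Total withheld: $715.30 + $388.10 = $1103.40
Net pay: $7762.00 − $1103.40 = $6658.60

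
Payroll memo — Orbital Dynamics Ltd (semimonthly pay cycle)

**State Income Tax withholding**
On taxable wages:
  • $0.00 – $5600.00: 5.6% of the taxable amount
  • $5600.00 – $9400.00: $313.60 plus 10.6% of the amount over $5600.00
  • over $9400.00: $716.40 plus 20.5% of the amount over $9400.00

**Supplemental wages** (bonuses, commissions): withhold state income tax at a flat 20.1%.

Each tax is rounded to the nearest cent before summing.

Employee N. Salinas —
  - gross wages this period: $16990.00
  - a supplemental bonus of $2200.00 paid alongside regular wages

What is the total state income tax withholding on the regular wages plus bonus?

State Income Tax: taxable = $16990.00
  $716.40 + 20.5% × ($16990.00 − $9400.00) = $716.40 + 20.5% × $7590.00 = $2272.35
Supplemental (20.1% flat on bonus): 20.1% × $2200.00 = $442.20
Total state income tax: $2272.35 + $442.20 = $2714.55

$2714.55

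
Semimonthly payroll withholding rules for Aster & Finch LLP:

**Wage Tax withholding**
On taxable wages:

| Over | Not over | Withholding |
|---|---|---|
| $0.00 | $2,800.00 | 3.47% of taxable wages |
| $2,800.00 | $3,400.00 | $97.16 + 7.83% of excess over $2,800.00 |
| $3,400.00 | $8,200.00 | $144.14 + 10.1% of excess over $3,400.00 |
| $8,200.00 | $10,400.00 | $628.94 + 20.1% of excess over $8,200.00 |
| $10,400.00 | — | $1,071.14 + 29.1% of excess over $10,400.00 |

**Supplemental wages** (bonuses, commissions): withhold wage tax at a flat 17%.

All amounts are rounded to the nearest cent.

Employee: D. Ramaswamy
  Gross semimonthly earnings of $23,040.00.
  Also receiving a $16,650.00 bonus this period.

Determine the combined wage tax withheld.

Wage Tax: taxable = $23,040.00
  $1,071.14 + 29.1% × ($23,040.00 − $10,400.00) = $1,071.14 + 29.1% × $12,640.00 = $4,749.38
Supplemental (17% flat on bonus): 17% × $16,650.00 = $2,830.50
Total wage tax: $4,749.38 + $2,830.50 = $7,579.88

$7,579.88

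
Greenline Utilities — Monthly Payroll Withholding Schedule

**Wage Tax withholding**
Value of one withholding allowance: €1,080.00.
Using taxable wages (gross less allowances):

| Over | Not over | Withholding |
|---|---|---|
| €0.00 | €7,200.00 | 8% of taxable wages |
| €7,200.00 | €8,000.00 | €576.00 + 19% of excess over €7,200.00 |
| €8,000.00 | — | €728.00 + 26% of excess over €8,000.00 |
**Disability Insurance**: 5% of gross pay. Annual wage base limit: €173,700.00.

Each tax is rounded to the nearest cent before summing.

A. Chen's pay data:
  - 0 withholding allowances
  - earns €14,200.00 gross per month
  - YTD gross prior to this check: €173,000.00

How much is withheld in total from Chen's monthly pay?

€2,375.00

Wage Tax: taxable = €14,200.00
  €728.00 + 26% × (€14,200.00 − €8,000.00) = €728.00 + 26% × €6,200.00 = €2,340.00
Disability Insurance: cap €173,700.00 − YTD €173,000.00 = €700.00 subject; 5% × €700.00 = €35.00
Total: €2,340.00 + €35.00 = €2,375.00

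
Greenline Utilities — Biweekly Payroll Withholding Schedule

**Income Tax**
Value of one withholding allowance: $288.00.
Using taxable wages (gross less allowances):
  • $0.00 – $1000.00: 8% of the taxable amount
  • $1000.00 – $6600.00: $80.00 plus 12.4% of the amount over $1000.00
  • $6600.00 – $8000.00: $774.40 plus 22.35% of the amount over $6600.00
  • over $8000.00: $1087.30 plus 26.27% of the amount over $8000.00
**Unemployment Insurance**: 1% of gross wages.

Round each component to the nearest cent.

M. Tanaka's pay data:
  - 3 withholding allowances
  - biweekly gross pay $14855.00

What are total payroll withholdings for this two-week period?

$2809.69

Income Tax: taxable = $14855.00 − 3×$288.00 = $13991.00
  $1087.30 + 26.27% × ($13991.00 − $8000.00) = $1087.30 + 26.27% × $5991.00 = $2661.14
Unemployment Insurance: 1% × $14855.00 = $148.55
Total: $2661.14 + $148.55 = $2809.69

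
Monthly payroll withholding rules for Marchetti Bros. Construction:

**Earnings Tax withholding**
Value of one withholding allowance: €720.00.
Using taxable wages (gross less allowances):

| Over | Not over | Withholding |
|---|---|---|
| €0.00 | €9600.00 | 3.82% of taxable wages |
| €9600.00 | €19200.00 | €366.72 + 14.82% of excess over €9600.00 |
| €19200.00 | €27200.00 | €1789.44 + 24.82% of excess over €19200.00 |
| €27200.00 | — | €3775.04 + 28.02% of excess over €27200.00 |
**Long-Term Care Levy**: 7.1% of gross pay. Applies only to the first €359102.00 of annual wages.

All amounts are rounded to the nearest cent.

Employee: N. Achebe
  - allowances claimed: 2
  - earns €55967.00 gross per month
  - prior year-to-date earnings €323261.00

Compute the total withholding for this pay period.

€13976.78

Earnings Tax: taxable = €55967.00 − 2×€720.00 = €54527.00
  €3775.04 + 28.02% × (€54527.00 − €27200.00) = €3775.04 + 28.02% × €27327.00 = €11432.07
Long-Term Care Levy: cap €359102.00 − YTD €323261.00 = €35841.00 subject; 7.1% × €35841.00 = €2544.71
Total: €11432.07 + €2544.71 = €13976.78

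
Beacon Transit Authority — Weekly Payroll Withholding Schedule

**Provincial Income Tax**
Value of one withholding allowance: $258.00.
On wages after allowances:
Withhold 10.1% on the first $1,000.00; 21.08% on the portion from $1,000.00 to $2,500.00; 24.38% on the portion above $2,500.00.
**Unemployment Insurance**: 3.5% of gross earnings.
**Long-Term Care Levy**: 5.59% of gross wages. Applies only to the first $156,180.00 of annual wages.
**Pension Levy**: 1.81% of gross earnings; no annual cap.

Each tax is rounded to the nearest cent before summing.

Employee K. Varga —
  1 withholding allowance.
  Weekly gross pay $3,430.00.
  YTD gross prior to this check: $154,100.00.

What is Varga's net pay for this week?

Provincial Income Tax: taxable = $3,430.00 − 1×$258.00 = $3,172.00
  $417.20 + 24.38% × ($3,172.00 − $2,500.00) = $417.20 + 24.38% × $672.00 = $581.03
Unemployment Insurance: 3.5% × $3,430.00 = $120.05
Long-Term Care Levy: cap $156,180.00 − YTD $154,100.00 = $2,080.00 subject; 5.59% × $2,080.00 = $116.27
Pension Levy: 1.81% × $3,430.00 = $62.08
Total withheld: $581.03 + $120.05 + $116.27 + $62.08 = $879.43
Net pay: $3,430.00 − $879.43 = $2,550.57

$2,550.57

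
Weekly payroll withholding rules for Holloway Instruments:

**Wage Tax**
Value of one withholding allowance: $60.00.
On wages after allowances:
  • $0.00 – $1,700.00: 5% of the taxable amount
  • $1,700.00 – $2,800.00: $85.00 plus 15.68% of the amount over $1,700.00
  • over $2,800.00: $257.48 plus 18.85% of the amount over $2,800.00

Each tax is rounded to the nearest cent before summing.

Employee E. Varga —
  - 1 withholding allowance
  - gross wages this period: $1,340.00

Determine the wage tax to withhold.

$64.00

Wage Tax: taxable = $1,340.00 − 1×$60.00 = $1,280.00
  5% × $1,280.00 = $64.00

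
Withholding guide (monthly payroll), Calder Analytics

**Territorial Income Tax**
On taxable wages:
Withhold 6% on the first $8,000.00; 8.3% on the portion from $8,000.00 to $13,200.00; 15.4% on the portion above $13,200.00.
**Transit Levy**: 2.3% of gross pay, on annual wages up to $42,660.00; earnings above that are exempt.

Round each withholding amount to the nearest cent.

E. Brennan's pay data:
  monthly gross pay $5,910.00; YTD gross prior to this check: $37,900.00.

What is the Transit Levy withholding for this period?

$109.48

Transit Levy: cap $42,660.00 − YTD $37,900.00 = $4,760.00 subject; 2.3% × $4,760.00 = $109.48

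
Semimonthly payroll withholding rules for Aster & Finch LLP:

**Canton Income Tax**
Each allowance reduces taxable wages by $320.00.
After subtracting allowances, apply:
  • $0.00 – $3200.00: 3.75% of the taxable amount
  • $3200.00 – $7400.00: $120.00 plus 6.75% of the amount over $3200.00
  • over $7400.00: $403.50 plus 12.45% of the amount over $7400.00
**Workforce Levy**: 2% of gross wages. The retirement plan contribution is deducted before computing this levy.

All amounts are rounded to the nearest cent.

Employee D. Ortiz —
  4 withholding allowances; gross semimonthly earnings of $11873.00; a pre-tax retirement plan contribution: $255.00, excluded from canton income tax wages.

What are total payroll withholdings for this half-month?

Canton Income Tax: taxable = $11873.00 − $255.00 − 4×$320.00 = $10338.00
  $403.50 + 12.45% × ($10338.00 − $7400.00) = $403.50 + 12.45% × $2938.00 = $769.28
Workforce Levy: 2% × $11618.00 = $232.36
Total: $769.28 + $232.36 = $1001.64

$1001.64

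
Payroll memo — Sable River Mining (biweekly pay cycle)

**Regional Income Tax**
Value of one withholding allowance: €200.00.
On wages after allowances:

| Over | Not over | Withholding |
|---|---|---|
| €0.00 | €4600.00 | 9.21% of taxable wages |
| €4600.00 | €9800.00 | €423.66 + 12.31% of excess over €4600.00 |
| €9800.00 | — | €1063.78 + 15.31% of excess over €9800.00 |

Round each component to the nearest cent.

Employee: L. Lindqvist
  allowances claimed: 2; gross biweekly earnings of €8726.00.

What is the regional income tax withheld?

€882.33

Regional Income Tax: taxable = €8726.00 − 2×€200.00 = €8326.00
  €423.66 + 12.31% × (€8326.00 − €4600.00) = €423.66 + 12.31% × €3726.00 = €882.33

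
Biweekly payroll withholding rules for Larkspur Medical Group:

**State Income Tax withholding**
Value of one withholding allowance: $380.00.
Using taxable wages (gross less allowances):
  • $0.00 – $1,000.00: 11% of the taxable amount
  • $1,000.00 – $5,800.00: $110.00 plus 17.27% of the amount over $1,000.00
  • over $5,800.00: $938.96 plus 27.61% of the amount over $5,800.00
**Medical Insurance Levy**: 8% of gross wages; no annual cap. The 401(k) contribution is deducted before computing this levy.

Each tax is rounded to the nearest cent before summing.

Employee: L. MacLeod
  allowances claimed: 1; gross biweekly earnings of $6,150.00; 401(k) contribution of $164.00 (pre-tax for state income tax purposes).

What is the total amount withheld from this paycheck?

$1,384.34

State Income Tax: taxable = $6,150.00 − $164.00 − 1×$380.00 = $5,606.00
  $110.00 + 17.27% × ($5,606.00 − $1,000.00) = $110.00 + 17.27% × $4,606.00 = $905.46
Medical Insurance Levy: 8% × $5,986.00 = $478.88
Total: $905.46 + $478.88 = $1,384.34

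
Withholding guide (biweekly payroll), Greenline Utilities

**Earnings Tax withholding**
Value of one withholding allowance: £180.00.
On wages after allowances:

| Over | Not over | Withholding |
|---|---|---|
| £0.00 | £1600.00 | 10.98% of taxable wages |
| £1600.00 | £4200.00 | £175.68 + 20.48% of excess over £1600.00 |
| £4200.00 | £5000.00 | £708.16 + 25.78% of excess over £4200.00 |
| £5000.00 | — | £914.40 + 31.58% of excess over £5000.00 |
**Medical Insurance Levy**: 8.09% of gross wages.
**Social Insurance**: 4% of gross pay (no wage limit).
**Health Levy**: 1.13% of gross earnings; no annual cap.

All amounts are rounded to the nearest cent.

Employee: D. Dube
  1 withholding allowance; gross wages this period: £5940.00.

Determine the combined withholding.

Earnings Tax: taxable = £5940.00 − 1×£180.00 = £5760.00
  £914.40 + 31.58% × (£5760.00 − £5000.00) = £914.40 + 31.58% × £760.00 = £1154.41
Medical Insurance Levy: 8.09% × £5940.00 = £480.55
Social Insurance: 4% × £5940.00 = £237.60
Health Levy: 1.13% × £5940.00 = £67.12
Total: £1154.41 + £480.55 + £237.60 + £67.12 = £1939.68

£1939.68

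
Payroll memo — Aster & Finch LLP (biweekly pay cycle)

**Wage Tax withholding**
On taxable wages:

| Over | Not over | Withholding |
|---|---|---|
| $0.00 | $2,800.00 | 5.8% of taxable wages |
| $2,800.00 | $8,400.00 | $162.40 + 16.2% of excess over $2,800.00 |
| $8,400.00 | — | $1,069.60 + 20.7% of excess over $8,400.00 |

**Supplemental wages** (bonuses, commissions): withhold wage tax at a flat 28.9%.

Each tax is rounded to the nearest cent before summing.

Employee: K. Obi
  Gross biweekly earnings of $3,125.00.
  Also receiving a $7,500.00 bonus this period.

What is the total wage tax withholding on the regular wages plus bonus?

$2,382.55

Wage Tax: taxable = $3,125.00
  $162.40 + 16.2% × ($3,125.00 − $2,800.00) = $162.40 + 16.2% × $325.00 = $215.05
Supplemental (28.9% flat on bonus): 28.9% × $7,500.00 = $2,167.50
Total wage tax: $215.05 + $2,167.50 = $2,382.55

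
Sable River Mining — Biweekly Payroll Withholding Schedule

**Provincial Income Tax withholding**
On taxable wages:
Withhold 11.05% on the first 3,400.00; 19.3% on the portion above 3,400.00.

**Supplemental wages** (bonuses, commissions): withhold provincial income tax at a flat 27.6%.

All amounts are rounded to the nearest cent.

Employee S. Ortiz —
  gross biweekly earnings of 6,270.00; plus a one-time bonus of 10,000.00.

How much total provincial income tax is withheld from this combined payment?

3,689.61

Provincial Income Tax: taxable = 6,270.00
  375.70 + 19.3% × (6,270.00 − 3,400.00) = 375.70 + 19.3% × 2,870.00 = 929.61
Supplemental (27.6% flat on bonus): 27.6% × 10,000.00 = 2,760.00
Total provincial income tax: 929.61 + 2,760.00 = 3,689.61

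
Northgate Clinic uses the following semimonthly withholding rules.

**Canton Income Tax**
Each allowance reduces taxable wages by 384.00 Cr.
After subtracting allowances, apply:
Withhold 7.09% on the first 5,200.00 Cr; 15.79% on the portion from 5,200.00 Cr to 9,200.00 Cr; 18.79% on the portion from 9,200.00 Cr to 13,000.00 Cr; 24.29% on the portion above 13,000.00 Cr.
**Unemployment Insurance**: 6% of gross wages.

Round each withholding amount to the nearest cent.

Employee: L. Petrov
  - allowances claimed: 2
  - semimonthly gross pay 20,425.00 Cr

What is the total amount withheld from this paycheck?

Canton Income Tax: taxable = 20,425.00 Cr − 2×384.00 Cr = 19,657.00 Cr
  1,714.30 Cr + 24.29% × (19,657.00 Cr − 13,000.00 Cr) = 1,714.30 Cr + 24.29% × 6,657.00 Cr = 3,331.29 Cr
Unemployment Insurance: 6% × 20,425.00 Cr = 1,225.50 Cr
Total: 3,331.29 Cr + 1,225.50 Cr = 4,556.79 Cr

4,556.79 Cr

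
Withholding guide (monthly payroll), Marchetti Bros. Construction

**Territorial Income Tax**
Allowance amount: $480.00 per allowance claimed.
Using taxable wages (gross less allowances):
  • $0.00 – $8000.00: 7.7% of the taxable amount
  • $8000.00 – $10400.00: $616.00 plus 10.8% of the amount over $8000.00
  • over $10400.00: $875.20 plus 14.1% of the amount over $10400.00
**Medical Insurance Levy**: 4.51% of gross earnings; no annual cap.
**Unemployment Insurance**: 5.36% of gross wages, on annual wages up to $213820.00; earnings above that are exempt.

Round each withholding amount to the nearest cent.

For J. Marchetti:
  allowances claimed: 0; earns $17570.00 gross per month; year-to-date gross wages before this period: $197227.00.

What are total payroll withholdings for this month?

$3567.96

Territorial Income Tax: taxable = $17570.00
  $875.20 + 14.1% × ($17570.00 − $10400.00) = $875.20 + 14.1% × $7170.00 = $1886.17
Medical Insurance Levy: 4.51% × $17570.00 = $792.41
Unemployment Insurance: cap $213820.00 − YTD $197227.00 = $16593.00 subject; 5.36% × $16593.00 = $889.38
Total: $1886.17 + $792.41 + $889.38 = $3567.96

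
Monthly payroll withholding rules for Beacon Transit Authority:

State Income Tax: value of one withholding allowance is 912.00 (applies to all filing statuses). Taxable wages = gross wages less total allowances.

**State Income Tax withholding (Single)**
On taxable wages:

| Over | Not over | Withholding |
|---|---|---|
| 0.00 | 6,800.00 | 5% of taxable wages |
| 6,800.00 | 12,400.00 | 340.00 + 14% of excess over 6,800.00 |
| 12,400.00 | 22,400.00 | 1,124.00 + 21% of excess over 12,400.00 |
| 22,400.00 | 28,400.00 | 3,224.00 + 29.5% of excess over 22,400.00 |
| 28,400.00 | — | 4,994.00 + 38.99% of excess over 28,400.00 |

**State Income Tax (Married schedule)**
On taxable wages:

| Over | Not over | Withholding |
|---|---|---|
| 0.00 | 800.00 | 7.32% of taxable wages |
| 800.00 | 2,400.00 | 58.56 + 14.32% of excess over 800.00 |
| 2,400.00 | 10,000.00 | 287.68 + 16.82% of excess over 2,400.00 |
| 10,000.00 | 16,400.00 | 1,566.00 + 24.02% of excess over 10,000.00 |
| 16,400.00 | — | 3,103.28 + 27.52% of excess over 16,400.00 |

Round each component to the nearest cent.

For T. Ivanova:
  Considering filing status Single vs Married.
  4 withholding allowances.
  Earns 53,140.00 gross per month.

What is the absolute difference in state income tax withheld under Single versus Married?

State Income Tax (Single): taxable = 53,140.00 − 4×912.00 = 49,492.00
  4,994.00 + 38.99% × (49,492.00 − 28,400.00) = 4,994.00 + 38.99% × 21,092.00 = 13,217.77
State Income Tax (Married): taxable = 53,140.00 − 4×912.00 = 49,492.00
  3,103.28 + 27.52% × (49,492.00 − 16,400.00) = 3,103.28 + 27.52% × 33,092.00 = 12,210.20
Difference: |13,217.77 − 12,210.20| = 1,007.57 (higher under Single)

1,007.57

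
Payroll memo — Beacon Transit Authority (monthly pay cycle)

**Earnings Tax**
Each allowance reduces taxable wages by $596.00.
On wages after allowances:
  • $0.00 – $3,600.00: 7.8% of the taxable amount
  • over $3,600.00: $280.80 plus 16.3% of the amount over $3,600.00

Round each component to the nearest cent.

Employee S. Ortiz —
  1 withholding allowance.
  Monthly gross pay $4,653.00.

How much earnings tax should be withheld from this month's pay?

Earnings Tax: taxable = $4,653.00 − 1×$596.00 = $4,057.00
  $280.80 + 16.3% × ($4,057.00 − $3,600.00) = $280.80 + 16.3% × $457.00 = $355.29

$355.29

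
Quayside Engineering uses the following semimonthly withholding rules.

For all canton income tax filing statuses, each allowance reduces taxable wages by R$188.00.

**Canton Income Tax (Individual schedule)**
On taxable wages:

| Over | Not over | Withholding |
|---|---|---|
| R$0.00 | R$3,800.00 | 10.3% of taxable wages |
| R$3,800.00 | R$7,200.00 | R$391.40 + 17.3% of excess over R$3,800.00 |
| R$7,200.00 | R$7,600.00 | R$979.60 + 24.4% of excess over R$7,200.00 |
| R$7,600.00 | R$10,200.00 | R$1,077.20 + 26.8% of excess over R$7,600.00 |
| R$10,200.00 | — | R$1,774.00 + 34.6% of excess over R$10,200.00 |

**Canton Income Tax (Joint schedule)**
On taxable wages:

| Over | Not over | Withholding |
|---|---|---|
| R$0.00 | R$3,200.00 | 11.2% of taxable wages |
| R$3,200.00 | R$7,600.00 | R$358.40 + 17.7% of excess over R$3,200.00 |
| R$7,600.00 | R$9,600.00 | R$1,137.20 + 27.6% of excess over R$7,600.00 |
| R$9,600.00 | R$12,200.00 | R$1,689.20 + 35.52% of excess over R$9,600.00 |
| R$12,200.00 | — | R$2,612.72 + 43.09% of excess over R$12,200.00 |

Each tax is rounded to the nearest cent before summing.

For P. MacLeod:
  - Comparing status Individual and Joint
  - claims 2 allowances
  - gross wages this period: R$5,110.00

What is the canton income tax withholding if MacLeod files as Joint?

R$629.92

Canton Income Tax (Joint): taxable = R$5,110.00 − 2×R$188.00 = R$4,734.00
  R$358.40 + 17.7% × (R$4,734.00 − R$3,200.00) = R$358.40 + 17.7% × R$1,534.00 = R$629.92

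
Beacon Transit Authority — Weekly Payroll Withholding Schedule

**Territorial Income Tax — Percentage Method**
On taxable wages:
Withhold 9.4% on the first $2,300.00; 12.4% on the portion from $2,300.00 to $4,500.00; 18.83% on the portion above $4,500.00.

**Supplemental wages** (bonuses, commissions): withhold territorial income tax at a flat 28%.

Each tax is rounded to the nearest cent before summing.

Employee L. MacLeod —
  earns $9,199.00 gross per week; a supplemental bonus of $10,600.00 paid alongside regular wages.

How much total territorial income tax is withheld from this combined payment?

Territorial Income Tax: taxable = $9,199.00
  $489.00 + 18.83% × ($9,199.00 − $4,500.00) = $489.00 + 18.83% × $4,699.00 = $1,373.82
Supplemental (28% flat on bonus): 28% × $10,600.00 = $2,968.00
Total territorial income tax: $1,373.82 + $2,968.00 = $4,341.82

$4,341.82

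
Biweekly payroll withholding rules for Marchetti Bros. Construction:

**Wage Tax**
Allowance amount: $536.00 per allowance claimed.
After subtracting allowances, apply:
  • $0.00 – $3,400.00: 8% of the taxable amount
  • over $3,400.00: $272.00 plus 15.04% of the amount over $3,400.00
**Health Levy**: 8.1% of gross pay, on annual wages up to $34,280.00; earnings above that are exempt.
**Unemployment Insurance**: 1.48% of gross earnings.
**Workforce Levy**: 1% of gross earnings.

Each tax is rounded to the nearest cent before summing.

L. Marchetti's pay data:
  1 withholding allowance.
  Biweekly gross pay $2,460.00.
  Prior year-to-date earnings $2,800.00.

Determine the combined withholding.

$414.19

Wage Tax: taxable = $2,460.00 − 1×$536.00 = $1,924.00
  8% × $1,924.00 = $153.92
Health Levy: 8.1% × $2,460.00 = $199.26
Unemployment Insurance: 1.48% × $2,460.00 = $36.41
Workforce Levy: 1% × $2,460.00 = $24.60
Total: $153.92 + $199.26 + $36.41 + $24.60 = $414.19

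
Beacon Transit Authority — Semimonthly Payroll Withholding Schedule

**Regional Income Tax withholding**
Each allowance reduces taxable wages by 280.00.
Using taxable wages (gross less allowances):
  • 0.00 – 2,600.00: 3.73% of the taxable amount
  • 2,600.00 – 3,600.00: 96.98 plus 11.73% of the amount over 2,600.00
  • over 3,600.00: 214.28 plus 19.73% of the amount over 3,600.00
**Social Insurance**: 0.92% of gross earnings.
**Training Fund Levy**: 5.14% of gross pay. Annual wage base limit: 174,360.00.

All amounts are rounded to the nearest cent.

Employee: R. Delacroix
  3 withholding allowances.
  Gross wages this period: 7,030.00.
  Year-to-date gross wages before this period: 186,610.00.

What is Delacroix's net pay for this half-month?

6,240.03

Regional Income Tax: taxable = 7,030.00 − 3×280.00 = 6,190.00
  214.28 + 19.73% × (6,190.00 − 3,600.00) = 214.28 + 19.73% × 2,590.00 = 725.29
Social Insurance: 0.92% × 7,030.00 = 64.68
Training Fund Levy: YTD 186,610.00 ≥ cap 174,360.00 → 0.00
Total withheld: 725.29 + 64.68 + 0.00 = 789.97
Net pay: 7,030.00 − 789.97 = 6,240.03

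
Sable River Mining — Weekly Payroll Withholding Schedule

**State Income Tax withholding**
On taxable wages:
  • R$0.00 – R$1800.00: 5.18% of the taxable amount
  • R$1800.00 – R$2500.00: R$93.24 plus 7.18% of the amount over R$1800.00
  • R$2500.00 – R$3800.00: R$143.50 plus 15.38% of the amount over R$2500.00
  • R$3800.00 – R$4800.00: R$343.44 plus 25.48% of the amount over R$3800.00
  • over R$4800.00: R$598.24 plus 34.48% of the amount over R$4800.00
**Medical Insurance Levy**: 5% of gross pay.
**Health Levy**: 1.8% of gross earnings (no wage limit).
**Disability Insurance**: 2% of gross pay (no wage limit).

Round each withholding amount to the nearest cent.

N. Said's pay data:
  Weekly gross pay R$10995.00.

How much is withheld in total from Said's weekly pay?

R$3701.84

State Income Tax: taxable = R$10995.00
  R$598.24 + 34.48% × (R$10995.00 − R$4800.00) = R$598.24 + 34.48% × R$6195.00 = R$2734.28
Medical Insurance Levy: 5% × R$10995.00 = R$549.75
Health Levy: 1.8% × R$10995.00 = R$197.91
Disability Insurance: 2% × R$10995.00 = R$219.90
Total: R$2734.28 + R$549.75 + R$197.91 + R$219.90 = R$3701.84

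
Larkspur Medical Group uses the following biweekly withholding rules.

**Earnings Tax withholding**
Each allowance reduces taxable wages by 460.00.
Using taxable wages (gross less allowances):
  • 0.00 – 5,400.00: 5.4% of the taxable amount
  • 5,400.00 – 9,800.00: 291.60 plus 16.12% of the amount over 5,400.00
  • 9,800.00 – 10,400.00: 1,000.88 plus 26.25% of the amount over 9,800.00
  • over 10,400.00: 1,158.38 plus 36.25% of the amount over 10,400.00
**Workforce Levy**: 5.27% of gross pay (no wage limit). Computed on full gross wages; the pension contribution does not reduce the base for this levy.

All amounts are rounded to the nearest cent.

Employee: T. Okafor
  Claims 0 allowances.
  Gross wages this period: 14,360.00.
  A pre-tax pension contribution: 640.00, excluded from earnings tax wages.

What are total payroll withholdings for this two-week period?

Earnings Tax: taxable = 14,360.00 − 640.00 = 13,720.00
  1,158.38 + 36.25% × (13,720.00 − 10,400.00) = 1,158.38 + 36.25% × 3,320.00 = 2,361.88
Workforce Levy: 5.27% × 14,360.00 = 756.77
Total: 2,361.88 + 756.77 = 3,118.65

3,118.65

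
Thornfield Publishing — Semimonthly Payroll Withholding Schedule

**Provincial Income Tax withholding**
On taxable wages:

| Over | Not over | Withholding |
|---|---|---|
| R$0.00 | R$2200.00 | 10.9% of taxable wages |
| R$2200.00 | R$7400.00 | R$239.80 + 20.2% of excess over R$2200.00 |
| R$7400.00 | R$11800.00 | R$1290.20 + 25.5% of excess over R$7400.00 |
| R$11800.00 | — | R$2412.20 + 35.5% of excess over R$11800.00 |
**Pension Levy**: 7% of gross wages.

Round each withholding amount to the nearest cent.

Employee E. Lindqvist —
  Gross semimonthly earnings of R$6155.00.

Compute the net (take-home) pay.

Provincial Income Tax: taxable = R$6155.00
  R$239.80 + 20.2% × (R$6155.00 − R$2200.00) = R$239.80 + 20.2% × R$3955.00 = R$1038.71
Pension Levy: 7% × R$6155.00 = R$430.85
Total withheld: R$1038.71 + R$430.85 = R$1469.56
Net pay: R$6155.00 − R$1469.56 = R$4685.44

R$4685.44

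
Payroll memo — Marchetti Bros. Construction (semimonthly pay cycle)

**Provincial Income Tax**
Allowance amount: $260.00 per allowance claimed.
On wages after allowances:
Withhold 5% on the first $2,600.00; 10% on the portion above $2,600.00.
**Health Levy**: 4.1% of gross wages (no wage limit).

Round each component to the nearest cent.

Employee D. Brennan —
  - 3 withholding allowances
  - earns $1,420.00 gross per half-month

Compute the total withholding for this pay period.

$90.22

Provincial Income Tax: taxable = $1,420.00 − 3×$260.00 = $640.00
  5% × $640.00 = $32.00
Health Levy: 4.1% × $1,420.00 = $58.22
Total: $32.00 + $58.22 = $90.22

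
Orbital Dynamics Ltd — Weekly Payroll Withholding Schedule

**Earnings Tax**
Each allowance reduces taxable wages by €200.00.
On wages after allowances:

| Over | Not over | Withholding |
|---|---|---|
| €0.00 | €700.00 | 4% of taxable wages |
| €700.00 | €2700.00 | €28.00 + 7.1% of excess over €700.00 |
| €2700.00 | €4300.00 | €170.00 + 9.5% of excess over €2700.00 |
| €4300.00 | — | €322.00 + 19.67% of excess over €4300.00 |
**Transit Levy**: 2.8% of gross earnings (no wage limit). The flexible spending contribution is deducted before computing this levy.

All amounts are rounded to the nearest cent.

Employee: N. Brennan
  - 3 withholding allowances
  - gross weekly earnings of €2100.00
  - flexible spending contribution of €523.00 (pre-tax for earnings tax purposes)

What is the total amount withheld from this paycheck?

€91.83

Earnings Tax: taxable = €2100.00 − €523.00 − 3×€200.00 = €977.00
  €28.00 + 7.1% × (€977.00 − €700.00) = €28.00 + 7.1% × €277.00 = €47.67
Transit Levy: 2.8% × €1577.00 = €44.16
Total: €47.67 + €44.16 = €91.83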